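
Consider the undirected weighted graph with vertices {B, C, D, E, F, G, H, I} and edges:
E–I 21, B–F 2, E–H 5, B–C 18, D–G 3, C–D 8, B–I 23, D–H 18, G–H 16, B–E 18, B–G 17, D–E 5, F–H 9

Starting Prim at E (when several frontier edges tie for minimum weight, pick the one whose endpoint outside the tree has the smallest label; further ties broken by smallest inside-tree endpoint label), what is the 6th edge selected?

Prim, starting at E.
Step 1: frontier [D–E 5, E–H 5, B–E 18, E–I 21] → take D–E (5); add D.
Step 2: frontier [D–G 3, C–D 8, D–H 18, E–H 5, B–E 18, E–I 21] → take D–G (3); add G.
Step 3: frontier [C–D 8, D–H 18, E–H 5, B–E 18, E–I 21, G–H 16, B–G 17] → take E–H (5); add H.
Step 4: frontier [C–D 8, B–E 18, E–I 21, B–G 17, F–H 9] → take C–D (8); add C.
Step 5: frontier [B–C 18, B–E 18, E–I 21, B–G 17, F–H 9] → take F–H (9); add F.
Step 6: frontier [B–C 18, B–E 18, E–I 21, B–F 2, B–G 17] → take B–F (2); add B.
Step 7: frontier [B–I 23, E–I 21] → take E–I (21); add I.
The 6th edge added is B–F.

B-F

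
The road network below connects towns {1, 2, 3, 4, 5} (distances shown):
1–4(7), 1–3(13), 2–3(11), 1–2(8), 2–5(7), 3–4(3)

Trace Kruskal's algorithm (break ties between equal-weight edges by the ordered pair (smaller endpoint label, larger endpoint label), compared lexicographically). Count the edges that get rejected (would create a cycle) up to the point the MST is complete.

Sort edges by weight, then run Kruskal:
3–4 (3): add — endpoints in different components.
1–4 (7): add — endpoints in different components.
2–5 (7): add — endpoints in different components.
1–2 (8): add — endpoints in different components.
Edges rejected before the tree was complete: 0.

0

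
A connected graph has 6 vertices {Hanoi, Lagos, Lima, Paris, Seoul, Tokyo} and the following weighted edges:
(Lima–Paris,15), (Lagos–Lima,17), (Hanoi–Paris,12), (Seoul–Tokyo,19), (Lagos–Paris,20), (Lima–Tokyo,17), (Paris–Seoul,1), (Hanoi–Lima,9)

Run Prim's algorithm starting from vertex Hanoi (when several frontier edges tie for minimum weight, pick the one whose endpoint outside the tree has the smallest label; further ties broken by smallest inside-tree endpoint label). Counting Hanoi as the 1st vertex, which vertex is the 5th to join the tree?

Grow the tree from Hanoi using Prim:
Step 1: frontier [Hanoi–Lima 9, Hanoi–Paris 12] → take Hanoi–Lima (9); add Lima.
Step 2: frontier [Hanoi–Paris 12, Lima–Paris 15, Lagos–Lima 17, Lima–Tokyo 17] → take Hanoi–Paris (12); add Paris.
Step 3: frontier [Lagos–Lima 17, Lima–Tokyo 17, Paris–Seoul 1, Lagos–Paris 20] → take Paris–Seoul (1); add Seoul.
Step 4: frontier [Lagos–Lima 17, Lima–Tokyo 17, Lagos–Paris 20, Seoul–Tokyo 19] → take Lagos–Lima (17); add Lagos.
Step 5: frontier [Lima–Tokyo 17, Seoul–Tokyo 19] → take Lima–Tokyo (17); add Tokyo.
Vertex order: Hanoi, Lima, Paris, Seoul, Lagos, Tokyo. The 5th vertex is Lagos.

Lagos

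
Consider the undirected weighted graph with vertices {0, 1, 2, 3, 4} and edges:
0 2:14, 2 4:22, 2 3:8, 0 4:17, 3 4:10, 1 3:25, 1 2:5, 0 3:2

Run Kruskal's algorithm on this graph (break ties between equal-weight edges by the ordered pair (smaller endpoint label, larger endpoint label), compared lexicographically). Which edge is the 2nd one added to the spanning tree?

1-2

Sort edges by weight, then run Kruskal:
0 3 (2): add — endpoints in different components.
1 2 (5): add — endpoints in different components.
2 3 (8): add — endpoints in different components.
3 4 (10): add — endpoints in different components.
The 2nd edge added is 1 2.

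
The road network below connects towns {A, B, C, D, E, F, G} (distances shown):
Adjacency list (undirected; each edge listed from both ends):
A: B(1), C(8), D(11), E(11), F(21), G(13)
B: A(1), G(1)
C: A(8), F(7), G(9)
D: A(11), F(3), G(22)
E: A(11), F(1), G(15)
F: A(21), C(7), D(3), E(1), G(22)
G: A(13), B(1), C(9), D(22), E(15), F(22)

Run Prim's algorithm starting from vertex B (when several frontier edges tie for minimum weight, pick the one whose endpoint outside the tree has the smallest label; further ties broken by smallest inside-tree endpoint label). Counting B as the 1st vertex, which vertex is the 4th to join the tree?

Prim, starting at B.
Step 1: cheapest edge leaving the tree is A—B (1); add A.
Step 2: cheapest edge leaving the tree is B—G (1); add G.
Step 3: cheapest edge leaving the tree is A—C (8); add C.
Step 4: cheapest edge leaving the tree is C—F (7); add F.
Step 5: cheapest edge leaving the tree is E—F (1); add E.
Step 6: cheapest edge leaving the tree is D—F (3); add D.
Vertex order: B, A, G, C, F, E, D. The 4th vertex is C.

C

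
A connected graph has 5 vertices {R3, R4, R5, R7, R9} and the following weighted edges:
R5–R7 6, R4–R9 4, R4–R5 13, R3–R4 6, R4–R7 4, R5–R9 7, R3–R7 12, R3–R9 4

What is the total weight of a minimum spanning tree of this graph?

18

Grow the tree from R5 using Prim:
Step 1: cheapest edge leaving the tree is R5–R7 (6); add R7.
Step 2: cheapest edge leaving the tree is R4–R7 (4); add R4.
Step 3: cheapest edge leaving the tree is R4–R9 (4); add R9.
Step 4: cheapest edge leaving the tree is R3–R9 (4); add R3.
MST edges: R5–R7, R4–R7, R4–R9, R3–R9; total weight 6+4+4+4 = 18.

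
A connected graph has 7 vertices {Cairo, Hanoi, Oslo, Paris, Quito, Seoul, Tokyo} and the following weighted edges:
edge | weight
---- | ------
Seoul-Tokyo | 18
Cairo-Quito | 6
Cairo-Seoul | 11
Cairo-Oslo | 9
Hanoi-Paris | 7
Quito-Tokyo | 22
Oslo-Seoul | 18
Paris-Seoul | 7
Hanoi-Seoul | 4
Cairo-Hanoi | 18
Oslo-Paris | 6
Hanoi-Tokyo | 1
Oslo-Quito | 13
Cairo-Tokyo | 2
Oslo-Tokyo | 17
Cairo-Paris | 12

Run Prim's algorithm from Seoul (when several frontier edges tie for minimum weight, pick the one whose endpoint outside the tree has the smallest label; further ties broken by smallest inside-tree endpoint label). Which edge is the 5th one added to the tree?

Hanoi-Paris

Grow the tree from Seoul using Prim:
Step 1: cheapest edge leaving the tree is Hanoi-Seoul (4); add Hanoi.
Step 2: cheapest edge leaving the tree is Hanoi-Tokyo (1); add Tokyo.
Step 3: cheapest edge leaving the tree is Cairo-Tokyo (2); add Cairo.
Step 4: cheapest edge leaving the tree is Cairo-Quito (6); add Quito.
Step 5: cheapest edge leaving the tree is Hanoi-Paris (7); add Paris.
Step 6: cheapest edge leaving the tree is Oslo-Paris (6); add Oslo.
The 5th edge added is Hanoi-Paris.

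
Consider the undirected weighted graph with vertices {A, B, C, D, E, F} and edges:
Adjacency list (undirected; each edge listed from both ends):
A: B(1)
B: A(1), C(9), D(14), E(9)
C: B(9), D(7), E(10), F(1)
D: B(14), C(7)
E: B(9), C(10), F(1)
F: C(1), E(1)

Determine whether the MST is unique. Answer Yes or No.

No

Sort edges by weight, then run Kruskal:
A-B (1): add. Components now {A,B} {C} {D} {E} {F}
C-F (1): add. Components now {A,B} {C,F} {D} {E}
E-F (1): add. Components now {A,B} {C,E,F} {D}
C-D (7): add. Components now {A,B} {C,D,E,F}
B-C (9): add. Components now {A,B,C,D,E,F}
Non-tree edge B-E has weight 9, equal to the heaviest edge on its tree cycle — swapping gives another MST of the same weight. Not unique.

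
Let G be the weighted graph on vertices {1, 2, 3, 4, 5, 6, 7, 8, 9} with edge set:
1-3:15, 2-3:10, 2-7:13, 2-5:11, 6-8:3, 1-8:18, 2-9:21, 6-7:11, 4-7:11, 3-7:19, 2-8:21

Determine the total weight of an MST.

95

Prim's algorithm from 8:
Step 1: cheapest edge leaving the tree is 6-8 (3); add 6.
Step 2: cheapest edge leaving the tree is 6-7 (11); add 7.
Step 3: cheapest edge leaving the tree is 4-7 (11); add 4.
Step 4: cheapest edge leaving the tree is 2-7 (13); add 2.
Step 5: cheapest edge leaving the tree is 2-3 (10); add 3.
Step 6: cheapest edge leaving the tree is 2-5 (11); add 5.
Step 7: cheapest edge leaving the tree is 1-3 (15); add 1.
Step 8: cheapest edge leaving the tree is 2-9 (21); add 9.
MST edges: 6-8, 6-7, 4-7, 2-7, 2-3, 2-5, 1-3, 2-9; total weight 3+11+11+13+10+11+15+21 = 95.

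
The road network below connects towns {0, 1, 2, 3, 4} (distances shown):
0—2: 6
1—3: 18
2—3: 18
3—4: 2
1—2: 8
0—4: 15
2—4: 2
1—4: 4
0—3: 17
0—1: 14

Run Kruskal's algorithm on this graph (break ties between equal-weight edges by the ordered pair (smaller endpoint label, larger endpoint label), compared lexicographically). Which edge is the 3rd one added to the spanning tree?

Kruskal: consider edges lightest-first.
2—4 (2): add. Components now {0} {1} {2,4} {3}
3—4 (2): add. Components now {0} {1} {2,3,4}
1—4 (4): add. Components now {0} {1,2,3,4}
0—2 (6): add. Components now {0,1,2,3,4}
The 3rd edge added is 1—4.

1-4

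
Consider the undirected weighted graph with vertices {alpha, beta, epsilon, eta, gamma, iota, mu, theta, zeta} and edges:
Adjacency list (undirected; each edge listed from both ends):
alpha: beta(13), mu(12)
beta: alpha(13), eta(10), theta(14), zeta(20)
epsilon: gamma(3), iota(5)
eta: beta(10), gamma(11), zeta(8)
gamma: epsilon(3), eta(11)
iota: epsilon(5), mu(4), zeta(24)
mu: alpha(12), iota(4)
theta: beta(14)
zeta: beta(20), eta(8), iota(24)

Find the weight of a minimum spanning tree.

67

Kruskal's algorithm — process edges by increasing weight (ties by edge label):
epsilon–gamma (3): add — endpoints in different components.
iota–mu (4): add — endpoints in different components.
epsilon–iota (5): add — endpoints in different components.
eta–zeta (8): add — endpoints in different components.
beta–eta (10): add — endpoints in different components.
eta–gamma (11): add — endpoints in different components.
alpha–mu (12): add — endpoints in different components.
alpha–beta (13): skip — beta and alpha already connected.
beta–theta (14): add — endpoints in different components.
MST edges: epsilon–gamma, iota–mu, epsilon–iota, eta–zeta, beta–eta, eta–gamma, alpha–mu, beta–theta; total weight 3+4+5+8+10+11+12+14 = 67.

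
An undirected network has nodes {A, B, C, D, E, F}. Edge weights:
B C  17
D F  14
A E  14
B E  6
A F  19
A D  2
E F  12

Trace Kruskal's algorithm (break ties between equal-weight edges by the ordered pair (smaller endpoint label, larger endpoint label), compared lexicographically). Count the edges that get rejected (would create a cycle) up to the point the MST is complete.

Kruskal's algorithm — process edges by increasing weight (ties by edge label):
A D (2): add — endpoints in different components.
B E (6): add — endpoints in different components.
E F (12): add — endpoints in different components.
A E (14): add — endpoints in different components.
D F (14): skip — D and F already connected.
B C (17): add — endpoints in different components.
Edges rejected before the tree was complete: 1.

1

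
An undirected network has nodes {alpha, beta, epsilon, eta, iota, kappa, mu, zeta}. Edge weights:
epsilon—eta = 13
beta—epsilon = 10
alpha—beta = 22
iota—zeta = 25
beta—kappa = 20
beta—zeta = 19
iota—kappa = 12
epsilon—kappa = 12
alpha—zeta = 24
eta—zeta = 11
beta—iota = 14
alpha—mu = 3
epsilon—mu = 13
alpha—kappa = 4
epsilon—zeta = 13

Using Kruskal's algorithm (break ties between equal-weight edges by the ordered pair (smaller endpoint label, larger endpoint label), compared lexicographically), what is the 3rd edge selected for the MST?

Kruskal's algorithm — process edges by increasing weight (ties by edge label):
alpha—mu (3): add — endpoints in different components.
alpha—kappa (4): add — endpoints in different components.
beta—epsilon (10): add — endpoints in different components.
eta—zeta (11): add — endpoints in different components.
epsilon—kappa (12): add — endpoints in different components.
iota—kappa (12): add — endpoints in different components.
epsilon—eta (13): add — endpoints in different components.
The 3rd edge added is beta—epsilon.

beta-epsilon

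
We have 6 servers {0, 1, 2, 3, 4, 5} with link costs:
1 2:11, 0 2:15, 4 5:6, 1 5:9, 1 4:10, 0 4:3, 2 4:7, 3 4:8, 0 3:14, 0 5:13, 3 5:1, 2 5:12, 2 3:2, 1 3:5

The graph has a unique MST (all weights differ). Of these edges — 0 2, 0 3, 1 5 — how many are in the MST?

Kruskal's algorithm — process edges by increasing weight (ties by edge label):
3 5 (1): add — endpoints in different components.
2 3 (2): add — endpoints in different components.
0 4 (3): add — endpoints in different components.
1 3 (5): add — endpoints in different components.
4 5 (6): add — endpoints in different components.
MST edge set: {3 5, 2 3, 0 4, 1 3, 4 5}.
Of the listed edges, {} are in the MST → 0.

0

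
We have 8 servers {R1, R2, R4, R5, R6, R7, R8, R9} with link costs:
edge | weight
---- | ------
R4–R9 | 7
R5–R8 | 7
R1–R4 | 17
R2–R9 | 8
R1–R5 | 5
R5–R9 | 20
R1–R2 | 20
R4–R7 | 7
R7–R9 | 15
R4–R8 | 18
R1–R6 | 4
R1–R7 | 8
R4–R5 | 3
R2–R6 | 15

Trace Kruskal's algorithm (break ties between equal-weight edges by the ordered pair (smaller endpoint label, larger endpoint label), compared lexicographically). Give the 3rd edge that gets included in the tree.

R1-R5

Kruskal's algorithm — process edges by increasing weight (ties by edge label):
R4–R5 (3): add — endpoints in different components.
R1–R6 (4): add — endpoints in different components.
R1–R5 (5): add — endpoints in different components.
R4–R7 (7): add — endpoints in different components.
R4–R9 (7): add — endpoints in different components.
R5–R8 (7): add — endpoints in different components.
R1–R7 (8): skip — R1 and R7 already connected.
R2–R9 (8): add — endpoints in different components.
The 3rd edge added is R1–R5.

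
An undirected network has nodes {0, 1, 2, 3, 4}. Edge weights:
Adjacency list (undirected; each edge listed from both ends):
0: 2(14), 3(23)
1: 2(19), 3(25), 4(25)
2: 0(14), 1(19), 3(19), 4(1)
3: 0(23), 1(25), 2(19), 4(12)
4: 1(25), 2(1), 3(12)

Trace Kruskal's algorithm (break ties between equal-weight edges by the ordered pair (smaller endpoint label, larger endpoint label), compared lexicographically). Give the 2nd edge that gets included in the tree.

Kruskal: consider edges lightest-first.
2—4 (1): add — endpoints in different components.
3—4 (12): add — endpoints in different components.
0—2 (14): add — endpoints in different components.
1—2 (19): add — endpoints in different components.
The 2nd edge added is 3—4.

3-4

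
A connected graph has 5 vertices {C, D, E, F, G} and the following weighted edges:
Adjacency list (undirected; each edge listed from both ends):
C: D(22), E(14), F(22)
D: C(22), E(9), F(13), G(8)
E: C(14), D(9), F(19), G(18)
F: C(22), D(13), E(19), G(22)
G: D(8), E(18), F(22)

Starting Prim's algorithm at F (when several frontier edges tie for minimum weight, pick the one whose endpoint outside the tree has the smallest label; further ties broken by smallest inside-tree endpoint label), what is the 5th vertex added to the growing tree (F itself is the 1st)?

C

Grow the tree from F using Prim:
Step 1: cheapest edge leaving the tree is D F (13); add D.
Step 2: cheapest edge leaving the tree is D G (8); add G.
Step 3: cheapest edge leaving the tree is D E (9); add E.
Step 4: cheapest edge leaving the tree is C E (14); add C.
Vertex order: F, D, G, E, C. The 5th vertex is C.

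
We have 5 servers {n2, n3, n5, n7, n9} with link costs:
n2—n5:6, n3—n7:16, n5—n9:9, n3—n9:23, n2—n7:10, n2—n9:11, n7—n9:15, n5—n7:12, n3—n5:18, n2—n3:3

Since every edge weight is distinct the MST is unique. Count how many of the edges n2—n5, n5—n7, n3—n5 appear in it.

1

Kruskal's algorithm — process edges by increasing weight (ties by edge label):
n2—n3 (3): add — endpoints in different components.
n2—n5 (6): add — endpoints in different components.
n5—n9 (9): add — endpoints in different components.
n2—n7 (10): add — endpoints in different components.
MST edge set: {n2—n3, n2—n5, n5—n9, n2—n7}.
Of the listed edges, {n2—n5} are in the MST → 1.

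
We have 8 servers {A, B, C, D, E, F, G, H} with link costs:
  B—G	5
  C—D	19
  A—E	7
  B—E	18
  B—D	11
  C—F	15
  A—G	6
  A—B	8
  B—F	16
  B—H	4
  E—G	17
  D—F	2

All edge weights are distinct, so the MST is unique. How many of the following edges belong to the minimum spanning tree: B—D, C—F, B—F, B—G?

3

Kruskal's algorithm — process edges by increasing weight (ties by edge label):
D—F (2): add — endpoints in different components.
B—H (4): add — endpoints in different components.
B—G (5): add — endpoints in different components.
A—G (6): add — endpoints in different components.
A—E (7): add — endpoints in different components.
A—B (8): skip — A and B already connected.
B—D (11): add — endpoints in different components.
C—F (15): add — endpoints in different components.
MST edge set: {D—F, B—H, B—G, A—G, A—E, B—D, C—F}.
Of the listed edges, {B—D, C—F, B—G} are in the MST → 3.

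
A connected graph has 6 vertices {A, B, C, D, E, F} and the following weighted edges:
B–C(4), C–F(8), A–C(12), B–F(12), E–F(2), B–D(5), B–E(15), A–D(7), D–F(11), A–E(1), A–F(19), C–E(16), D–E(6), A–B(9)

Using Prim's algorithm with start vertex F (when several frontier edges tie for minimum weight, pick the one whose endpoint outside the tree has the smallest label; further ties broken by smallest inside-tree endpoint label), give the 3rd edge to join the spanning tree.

D-E

Prim, starting at F.
Step 1: frontier [E–F 2, C–F 8, D–F 11, B–F 12, A–F 19] → take E–F (2); add E.
Step 2: frontier [A–E 1, D–E 6, B–E 15, C–E 16, C–F 8, D–F 11, B–F 12, A–F 19] → take A–E (1); add A.
Step 3: frontier [A–D 7, A–B 9, A–C 12, D–E 6, B–E 15, C–E 16, C–F 8, D–F 11, B–F 12] → take D–E (6); add D.
Step 4: frontier [A–B 9, A–C 12, B–D 5, B–E 15, C–E 16, C–F 8, B–F 12] → take B–D (5); add B.
Step 5: frontier [A–C 12, B–C 4, C–E 16, C–F 8] → take B–C (4); add C.
The 3rd edge added is D–E.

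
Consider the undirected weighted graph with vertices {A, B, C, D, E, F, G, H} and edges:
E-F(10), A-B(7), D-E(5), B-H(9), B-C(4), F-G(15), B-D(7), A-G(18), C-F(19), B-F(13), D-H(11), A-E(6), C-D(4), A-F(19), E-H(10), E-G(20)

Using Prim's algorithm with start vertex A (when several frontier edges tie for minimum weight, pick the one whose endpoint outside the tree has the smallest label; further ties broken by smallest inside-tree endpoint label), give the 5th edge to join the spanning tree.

B-H

Prim, starting at A.
Step 1: cheapest edge leaving the tree is A-E (6); add E.
Step 2: cheapest edge leaving the tree is D-E (5); add D.
Step 3: cheapest edge leaving the tree is C-D (4); add C.
Step 4: cheapest edge leaving the tree is B-C (4); add B.
Step 5: cheapest edge leaving the tree is B-H (9); add H.
Step 6: cheapest edge leaving the tree is E-F (10); add F.
Step 7: cheapest edge leaving the tree is F-G (15); add G.
The 5th edge added is B-H.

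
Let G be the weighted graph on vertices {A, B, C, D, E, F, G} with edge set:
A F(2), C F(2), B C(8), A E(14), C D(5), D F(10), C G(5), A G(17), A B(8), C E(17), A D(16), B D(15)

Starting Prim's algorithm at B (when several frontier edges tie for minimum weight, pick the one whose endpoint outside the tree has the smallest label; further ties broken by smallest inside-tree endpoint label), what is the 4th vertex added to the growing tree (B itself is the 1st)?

Prim, starting at B.
Step 1: cheapest edge leaving the tree is A B (8); add A.
Step 2: cheapest edge leaving the tree is A F (2); add F.
Step 3: cheapest edge leaving the tree is C F (2); add C.
Step 4: cheapest edge leaving the tree is C D (5); add D.
Step 5: cheapest edge leaving the tree is C G (5); add G.
Step 6: cheapest edge leaving the tree is A E (14); add E.
Vertex order: B, A, F, C, D, G, E. The 4th vertex is C.

C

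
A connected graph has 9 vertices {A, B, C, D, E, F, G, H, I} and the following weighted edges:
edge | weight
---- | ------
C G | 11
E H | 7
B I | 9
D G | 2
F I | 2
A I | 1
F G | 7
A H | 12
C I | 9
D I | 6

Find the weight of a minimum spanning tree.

Kruskal: consider edges lightest-first.
A I (1): add — endpoints in different components.
D G (2): add — endpoints in different components.
F I (2): add — endpoints in different components.
D I (6): add — endpoints in different components.
E H (7): add — endpoints in different components.
F G (7): skip — F and G already connected.
B I (9): add — endpoints in different components.
C I (9): add — endpoints in different components.
C G (11): skip — C and G already connected.
A H (12): add — endpoints in different components.
MST edges: A I, D G, F I, D I, E H, B I, C I, A H; total weight 1+2+2+6+7+9+9+12 = 48.

48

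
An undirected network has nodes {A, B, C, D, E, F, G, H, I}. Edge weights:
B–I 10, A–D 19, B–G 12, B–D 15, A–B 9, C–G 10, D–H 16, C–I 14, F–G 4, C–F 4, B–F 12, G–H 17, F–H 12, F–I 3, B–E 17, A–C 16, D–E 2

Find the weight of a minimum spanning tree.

Kruskal: consider edges lightest-first.
D–E (2): add — endpoints in different components.
F–I (3): add — endpoints in different components.
C–F (4): add — endpoints in different components.
F–G (4): add — endpoints in different components.
A–B (9): add — endpoints in different components.
B–I (10): add — endpoints in different components.
C–G (10): skip — C and G already connected.
B–F (12): skip — B and F already connected.
B–G (12): skip — B and G already connected.
F–H (12): add — endpoints in different components.
C–I (14): skip — C and I already connected.
B–D (15): add — endpoints in different components.
MST edges: D–E, F–I, C–F, F–G, A–B, B–I, F–H, B–D; total weight 2+3+4+4+9+10+12+15 = 59.

59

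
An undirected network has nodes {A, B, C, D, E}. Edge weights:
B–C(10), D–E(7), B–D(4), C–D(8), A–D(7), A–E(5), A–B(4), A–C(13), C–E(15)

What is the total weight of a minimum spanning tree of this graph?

21

Prim, starting at B.
Step 1: cheapest edge leaving the tree is A–B (4); add A.
Step 2: cheapest edge leaving the tree is B–D (4); add D.
Step 3: cheapest edge leaving the tree is A–E (5); add E.
Step 4: cheapest edge leaving the tree is C–D (8); add C.
MST edges: A–B, B–D, A–E, C–D; total weight 4+4+5+8 = 21.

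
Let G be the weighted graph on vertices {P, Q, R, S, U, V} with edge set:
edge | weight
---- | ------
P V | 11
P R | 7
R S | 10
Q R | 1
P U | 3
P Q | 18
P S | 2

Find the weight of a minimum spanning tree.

Grow the tree from V using Prim:
Step 1: cheapest edge leaving the tree is P V (11); add P.
Step 2: cheapest edge leaving the tree is P S (2); add S.
Step 3: cheapest edge leaving the tree is P U (3); add U.
Step 4: cheapest edge leaving the tree is P R (7); add R.
Step 5: cheapest edge leaving the tree is Q R (1); add Q.
MST edges: P V, P S, P U, P R, Q R; total weight 11+2+3+7+1 = 24.

24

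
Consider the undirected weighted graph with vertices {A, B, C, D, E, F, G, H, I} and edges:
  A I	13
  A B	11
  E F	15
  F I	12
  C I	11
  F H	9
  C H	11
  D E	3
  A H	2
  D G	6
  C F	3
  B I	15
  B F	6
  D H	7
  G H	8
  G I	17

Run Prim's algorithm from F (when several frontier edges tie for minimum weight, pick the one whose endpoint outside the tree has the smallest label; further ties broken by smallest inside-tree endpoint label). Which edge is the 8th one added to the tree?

C-I

Prim, starting at F.
Step 1: cheapest edge leaving the tree is C F (3); add C.
Step 2: cheapest edge leaving the tree is B F (6); add B.
Step 3: cheapest edge leaving the tree is F H (9); add H.
Step 4: cheapest edge leaving the tree is A H (2); add A.
Step 5: cheapest edge leaving the tree is D H (7); add D.
Step 6: cheapest edge leaving the tree is D E (3); add E.
Step 7: cheapest edge leaving the tree is D G (6); add G.
Step 8: cheapest edge leaving the tree is C I (11); add I.
The 8th edge added is C I.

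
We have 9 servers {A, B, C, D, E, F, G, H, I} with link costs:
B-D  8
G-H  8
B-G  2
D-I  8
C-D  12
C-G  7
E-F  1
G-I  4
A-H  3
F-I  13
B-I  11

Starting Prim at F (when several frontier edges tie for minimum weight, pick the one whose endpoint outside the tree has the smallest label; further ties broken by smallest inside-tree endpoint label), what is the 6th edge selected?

Prim's algorithm from F:
Step 1: frontier [E-F 1, F-I 13] → take E-F (1); add E.
Step 2: frontier [F-I 13] → take F-I (13); add I.
Step 3: frontier [G-I 4, D-I 8, B-I 11] → take G-I (4); add G.
Step 4: frontier [B-G 2, C-G 7, G-H 8, D-I 8, B-I 11] → take B-G (2); add B.
Step 5: frontier [B-D 8, C-G 7, G-H 8, D-I 8] → take C-G (7); add C.
Step 6: frontier [B-D 8, C-D 12, G-H 8, D-I 8] → take B-D (8); add D.
Step 7: frontier [G-H 8] → take G-H (8); add H.
Step 8: frontier [A-H 3] → take A-H (3); add A.
The 6th edge added is B-D.

B-D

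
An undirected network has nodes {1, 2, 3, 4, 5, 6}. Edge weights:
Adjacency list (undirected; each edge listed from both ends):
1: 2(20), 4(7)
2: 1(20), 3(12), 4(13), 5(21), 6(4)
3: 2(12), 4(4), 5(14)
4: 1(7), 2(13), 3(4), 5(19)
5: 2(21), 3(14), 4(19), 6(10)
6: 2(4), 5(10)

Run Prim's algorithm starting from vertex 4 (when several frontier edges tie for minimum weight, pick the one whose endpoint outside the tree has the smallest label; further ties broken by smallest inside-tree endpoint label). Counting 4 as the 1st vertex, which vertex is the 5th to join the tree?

6

Prim, starting at 4.
Step 1: frontier [3-4 4, 1-4 7, 2-4 13, 4-5 19] → take 3-4 (4); add 3.
Step 2: frontier [2-3 12, 3-5 14, 1-4 7, 2-4 13, 4-5 19] → take 1-4 (7); add 1.
Step 3: frontier [1-2 20, 2-3 12, 3-5 14, 2-4 13, 4-5 19] → take 2-3 (12); add 2.
Step 4: frontier [2-6 4, 2-5 21, 3-5 14, 4-5 19] → take 2-6 (4); add 6.
Step 5: frontier [2-5 21, 3-5 14, 4-5 19, 5-6 10] → take 5-6 (10); add 5.
Vertex order: 4, 3, 1, 2, 6, 5. The 5th vertex is 6.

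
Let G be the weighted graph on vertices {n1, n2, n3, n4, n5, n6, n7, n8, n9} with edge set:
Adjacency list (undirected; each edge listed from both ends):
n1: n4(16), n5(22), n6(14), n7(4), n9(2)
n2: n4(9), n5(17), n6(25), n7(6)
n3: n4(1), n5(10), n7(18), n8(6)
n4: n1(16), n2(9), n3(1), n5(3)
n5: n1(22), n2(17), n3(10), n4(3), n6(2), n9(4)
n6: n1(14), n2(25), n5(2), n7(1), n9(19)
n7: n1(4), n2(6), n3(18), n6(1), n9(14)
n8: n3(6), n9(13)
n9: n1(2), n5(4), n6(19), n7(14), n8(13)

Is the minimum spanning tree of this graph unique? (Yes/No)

No

Kruskal's algorithm — process edges by increasing weight (ties by edge label):
n3–n4 (1): add — endpoints in different components.
n6–n7 (1): add — endpoints in different components.
n1–n9 (2): add — endpoints in different components.
n5–n6 (2): add — endpoints in different components.
n4–n5 (3): add — endpoints in different components.
n1–n7 (4): add — endpoints in different components.
n5–n9 (4): skip — n9 and n5 already connected.
n2–n7 (6): add — endpoints in different components.
n3–n8 (6): add — endpoints in different components.
Non-tree edge n5–n9 has weight 4, equal to the heaviest edge on its tree cycle — swapping gives another MST of the same weight. Not unique.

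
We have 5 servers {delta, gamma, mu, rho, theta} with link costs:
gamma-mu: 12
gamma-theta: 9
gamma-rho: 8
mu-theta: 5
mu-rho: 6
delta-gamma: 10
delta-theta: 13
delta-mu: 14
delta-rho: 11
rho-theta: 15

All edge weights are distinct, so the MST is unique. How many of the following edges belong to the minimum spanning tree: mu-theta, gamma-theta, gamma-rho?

2

Kruskal's algorithm — process edges by increasing weight (ties by edge label):
mu-theta (5): add. Components now {gamma} {delta} {mu,theta} {rho}
mu-rho (6): add. Components now {gamma} {delta} {mu,rho,theta}
gamma-rho (8): add. Components now {gamma,mu,rho,theta} {delta}
gamma-theta (9): skip — gamma and theta already connected.
delta-gamma (10): add. Components now {delta,gamma,mu,rho,theta}
MST edge set: {mu-theta, mu-rho, gamma-rho, delta-gamma}.
Of the listed edges, {mu-theta, gamma-rho} are in the MST → 2.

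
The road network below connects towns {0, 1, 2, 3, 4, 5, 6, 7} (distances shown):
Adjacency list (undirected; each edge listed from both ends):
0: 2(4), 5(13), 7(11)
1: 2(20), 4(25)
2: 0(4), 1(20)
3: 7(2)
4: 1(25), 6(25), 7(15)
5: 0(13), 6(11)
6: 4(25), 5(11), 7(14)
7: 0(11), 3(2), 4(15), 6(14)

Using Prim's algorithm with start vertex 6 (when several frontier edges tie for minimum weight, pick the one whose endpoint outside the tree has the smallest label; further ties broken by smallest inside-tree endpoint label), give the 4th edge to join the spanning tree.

Grow the tree from 6 using Prim:
Step 1: frontier [5–6 11, 6–7 14, 4–6 25] → take 5–6 (11); add 5.
Step 2: frontier [0–5 13, 6–7 14, 4–6 25] → take 0–5 (13); add 0.
Step 3: frontier [0–2 4, 0–7 11, 6–7 14, 4–6 25] → take 0–2 (4); add 2.
Step 4: frontier [0–7 11, 1–2 20, 6–7 14, 4–6 25] → take 0–7 (11); add 7.
Step 5: frontier [1–2 20, 4–6 25, 3–7 2, 4–7 15] → take 3–7 (2); add 3.
Step 6: frontier [1–2 20, 4–6 25, 4–7 15] → take 4–7 (15); add 4.
Step 7: frontier [1–2 20, 1–4 25] → take 1–2 (20); add 1.
The 4th edge added is 0–7.

0-7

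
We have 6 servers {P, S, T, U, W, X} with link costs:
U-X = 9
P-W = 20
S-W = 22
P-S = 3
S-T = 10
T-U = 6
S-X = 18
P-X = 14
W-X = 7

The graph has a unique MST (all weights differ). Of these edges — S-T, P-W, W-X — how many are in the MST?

2

Kruskal: consider edges lightest-first.
P-S (3): add — endpoints in different components.
T-U (6): add — endpoints in different components.
W-X (7): add — endpoints in different components.
U-X (9): add — endpoints in different components.
S-T (10): add — endpoints in different components.
MST edge set: {P-S, T-U, W-X, U-X, S-T}.
Of the listed edges, {S-T, W-X} are in the MST → 2.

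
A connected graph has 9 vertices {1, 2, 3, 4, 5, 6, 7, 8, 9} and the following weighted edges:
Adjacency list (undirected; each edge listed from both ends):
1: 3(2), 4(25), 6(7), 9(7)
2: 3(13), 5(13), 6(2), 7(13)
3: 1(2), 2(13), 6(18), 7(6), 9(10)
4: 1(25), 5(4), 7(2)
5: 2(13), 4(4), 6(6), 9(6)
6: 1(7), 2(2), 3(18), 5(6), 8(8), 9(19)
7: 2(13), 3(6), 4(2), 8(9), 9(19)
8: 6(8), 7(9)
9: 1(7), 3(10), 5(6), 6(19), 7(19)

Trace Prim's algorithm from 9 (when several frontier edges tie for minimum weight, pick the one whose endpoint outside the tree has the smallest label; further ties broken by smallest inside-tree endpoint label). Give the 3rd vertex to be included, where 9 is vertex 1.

4

Prim, starting at 9.
Step 1: cheapest edge leaving the tree is 5 9 (6); add 5.
Step 2: cheapest edge leaving the tree is 4 5 (4); add 4.
Step 3: cheapest edge leaving the tree is 4 7 (2); add 7.
Step 4: cheapest edge leaving the tree is 3 7 (6); add 3.
Step 5: cheapest edge leaving the tree is 1 3 (2); add 1.
Step 6: cheapest edge leaving the tree is 5 6 (6); add 6.
Step 7: cheapest edge leaving the tree is 2 6 (2); add 2.
Step 8: cheapest edge leaving the tree is 6 8 (8); add 8.
Vertex order: 9, 5, 4, 7, 3, 1, 6, 2, 8. The 3rd vertex is 4.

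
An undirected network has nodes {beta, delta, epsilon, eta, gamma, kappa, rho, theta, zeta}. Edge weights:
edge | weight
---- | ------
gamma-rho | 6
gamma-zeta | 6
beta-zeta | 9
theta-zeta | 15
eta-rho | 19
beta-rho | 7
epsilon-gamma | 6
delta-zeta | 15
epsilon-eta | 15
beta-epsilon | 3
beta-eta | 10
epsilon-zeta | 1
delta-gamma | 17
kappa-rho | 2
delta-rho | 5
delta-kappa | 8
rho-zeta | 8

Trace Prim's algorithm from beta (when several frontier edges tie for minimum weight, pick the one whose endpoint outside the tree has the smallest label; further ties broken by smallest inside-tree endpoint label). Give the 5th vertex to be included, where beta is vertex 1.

Grow the tree from beta using Prim:
Step 1: cheapest edge leaving the tree is beta-epsilon (3); add epsilon.
Step 2: cheapest edge leaving the tree is epsilon-zeta (1); add zeta.
Step 3: cheapest edge leaving the tree is epsilon-gamma (6); add gamma.
Step 4: cheapest edge leaving the tree is gamma-rho (6); add rho.
Step 5: cheapest edge leaving the tree is kappa-rho (2); add kappa.
Step 6: cheapest edge leaving the tree is delta-rho (5); add delta.
Step 7: cheapest edge leaving the tree is beta-eta (10); add eta.
Step 8: cheapest edge leaving the tree is theta-zeta (15); add theta.
Vertex order: beta, epsilon, zeta, gamma, rho, kappa, delta, eta, theta. The 5th vertex is rho.

rho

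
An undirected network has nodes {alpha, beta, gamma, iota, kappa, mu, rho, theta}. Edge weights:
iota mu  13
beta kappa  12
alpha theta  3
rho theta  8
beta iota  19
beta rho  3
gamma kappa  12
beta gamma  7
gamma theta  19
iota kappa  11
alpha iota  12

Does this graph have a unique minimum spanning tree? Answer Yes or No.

Kruskal: consider edges lightest-first.
alpha theta (3): add — endpoints in different components.
beta rho (3): add — endpoints in different components.
beta gamma (7): add — endpoints in different components.
rho theta (8): add — endpoints in different components.
iota kappa (11): add — endpoints in different components.
alpha iota (12): add — endpoints in different components.
beta kappa (12): skip — beta and kappa already connected.
gamma kappa (12): skip — gamma and kappa already connected.
iota mu (13): add — endpoints in different components.
Non-tree edge beta kappa has weight 12, equal to the heaviest edge on its tree cycle — swapping gives another MST of the same weight. Not unique.

No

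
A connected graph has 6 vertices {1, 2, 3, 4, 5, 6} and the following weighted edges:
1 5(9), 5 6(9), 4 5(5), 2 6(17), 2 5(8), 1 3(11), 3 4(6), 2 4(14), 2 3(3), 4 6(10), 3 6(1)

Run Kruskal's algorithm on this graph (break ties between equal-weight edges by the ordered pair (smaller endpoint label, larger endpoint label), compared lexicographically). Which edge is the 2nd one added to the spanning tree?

2-3

Sort edges by weight, then run Kruskal:
3 6 (1): add. Components now {1} {2} {3,6} {4} {5}
2 3 (3): add. Components now {1} {2,3,6} {4} {5}
4 5 (5): add. Components now {1} {2,3,6} {4,5}
3 4 (6): add. Components now {1} {2,3,4,5,6}
2 5 (8): skip — 2 and 5 already connected.
1 5 (9): add. Components now {1,2,3,4,5,6}
The 2nd edge added is 2 3.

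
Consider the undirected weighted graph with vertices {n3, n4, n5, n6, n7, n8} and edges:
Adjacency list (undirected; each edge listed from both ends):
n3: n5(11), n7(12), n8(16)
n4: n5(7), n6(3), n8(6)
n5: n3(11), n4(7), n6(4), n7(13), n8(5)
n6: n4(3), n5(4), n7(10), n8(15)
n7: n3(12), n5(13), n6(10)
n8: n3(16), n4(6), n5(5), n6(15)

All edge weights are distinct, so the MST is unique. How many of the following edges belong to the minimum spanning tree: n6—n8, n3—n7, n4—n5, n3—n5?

1

Sort edges by weight, then run Kruskal:
n4—n6 (3): add. Components now {n8} {n4,n6} {n5} {n3} {n7}
n5—n6 (4): add. Components now {n8} {n4,n5,n6} {n3} {n7}
n5—n8 (5): add. Components now {n4,n5,n6,n8} {n3} {n7}
n4—n8 (6): skip — n8 and n4 already connected.
n4—n5 (7): skip — n4 and n5 already connected.
n6—n7 (10): add. Components now {n4,n5,n6,n7,n8} {n3}
n3—n5 (11): add. Components now {n3,n4,n5,n6,n7,n8}
MST edge set: {n4—n6, n5—n6, n5—n8, n6—n7, n3—n5}.
Of the listed edges, {n3—n5} are in the MST → 1.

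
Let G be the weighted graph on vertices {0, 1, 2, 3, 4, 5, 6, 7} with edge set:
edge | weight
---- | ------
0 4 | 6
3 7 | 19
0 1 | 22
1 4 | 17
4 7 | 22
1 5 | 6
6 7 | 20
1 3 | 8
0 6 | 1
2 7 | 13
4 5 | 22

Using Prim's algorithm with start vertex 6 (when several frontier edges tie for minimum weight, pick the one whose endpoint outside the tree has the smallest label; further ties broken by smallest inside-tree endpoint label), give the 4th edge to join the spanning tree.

Grow the tree from 6 using Prim:
Step 1: frontier [0 6 1, 6 7 20] → take 0 6 (1); add 0.
Step 2: frontier [0 4 6, 0 1 22, 6 7 20] → take 0 4 (6); add 4.
Step 3: frontier [0 1 22, 1 4 17, 4 5 22, 4 7 22, 6 7 20] → take 1 4 (17); add 1.
Step 4: frontier [1 5 6, 1 3 8, 4 5 22, 4 7 22, 6 7 20] → take 1 5 (6); add 5.
Step 5: frontier [1 3 8, 4 7 22, 6 7 20] → take 1 3 (8); add 3.
Step 6: frontier [3 7 19, 4 7 22, 6 7 20] → take 3 7 (19); add 7.
Step 7: frontier [2 7 13] → take 2 7 (13); add 2.
The 4th edge added is 1 5.

1-5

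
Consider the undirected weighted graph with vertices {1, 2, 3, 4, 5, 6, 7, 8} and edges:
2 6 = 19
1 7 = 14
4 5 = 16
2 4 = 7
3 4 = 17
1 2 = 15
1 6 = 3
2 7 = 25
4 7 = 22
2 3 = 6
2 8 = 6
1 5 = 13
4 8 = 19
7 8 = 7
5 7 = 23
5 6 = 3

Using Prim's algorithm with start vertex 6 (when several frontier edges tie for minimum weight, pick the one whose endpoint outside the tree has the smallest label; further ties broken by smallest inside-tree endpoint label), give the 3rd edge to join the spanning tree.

1-7

Grow the tree from 6 using Prim:
Step 1: cheapest edge leaving the tree is 1 6 (3); add 1.
Step 2: cheapest edge leaving the tree is 5 6 (3); add 5.
Step 3: cheapest edge leaving the tree is 1 7 (14); add 7.
Step 4: cheapest edge leaving the tree is 7 8 (7); add 8.
Step 5: cheapest edge leaving the tree is 2 8 (6); add 2.
Step 6: cheapest edge leaving the tree is 2 3 (6); add 3.
Step 7: cheapest edge leaving the tree is 2 4 (7); add 4.
The 3rd edge added is 1 7.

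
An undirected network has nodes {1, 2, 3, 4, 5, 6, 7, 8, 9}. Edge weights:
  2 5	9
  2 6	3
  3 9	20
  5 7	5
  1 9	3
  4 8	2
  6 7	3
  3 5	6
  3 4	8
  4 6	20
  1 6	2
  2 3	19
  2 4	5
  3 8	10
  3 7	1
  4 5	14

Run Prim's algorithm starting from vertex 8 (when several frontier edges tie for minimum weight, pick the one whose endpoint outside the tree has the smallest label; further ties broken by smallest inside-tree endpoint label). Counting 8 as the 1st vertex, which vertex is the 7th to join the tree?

Grow the tree from 8 using Prim:
Step 1: cheapest edge leaving the tree is 4 8 (2); add 4.
Step 2: cheapest edge leaving the tree is 2 4 (5); add 2.
Step 3: cheapest edge leaving the tree is 2 6 (3); add 6.
Step 4: cheapest edge leaving the tree is 1 6 (2); add 1.
Step 5: cheapest edge leaving the tree is 6 7 (3); add 7.
Step 6: cheapest edge leaving the tree is 3 7 (1); add 3.
Step 7: cheapest edge leaving the tree is 1 9 (3); add 9.
Step 8: cheapest edge leaving the tree is 5 7 (5); add 5.
Vertex order: 8, 4, 2, 6, 1, 7, 3, 9, 5. The 7th vertex is 3.

3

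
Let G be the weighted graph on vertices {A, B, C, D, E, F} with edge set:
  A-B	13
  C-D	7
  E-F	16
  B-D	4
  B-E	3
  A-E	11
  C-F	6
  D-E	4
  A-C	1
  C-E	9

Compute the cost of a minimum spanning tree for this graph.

Kruskal: consider edges lightest-first.
A-C (1): add — endpoints in different components.
B-E (3): add — endpoints in different components.
B-D (4): add — endpoints in different components.
D-E (4): skip — D and E already connected.
C-F (6): add — endpoints in different components.
C-D (7): add — endpoints in different components.
MST edges: A-C, B-E, B-D, C-F, C-D; total weight 1+3+4+6+7 = 21.

21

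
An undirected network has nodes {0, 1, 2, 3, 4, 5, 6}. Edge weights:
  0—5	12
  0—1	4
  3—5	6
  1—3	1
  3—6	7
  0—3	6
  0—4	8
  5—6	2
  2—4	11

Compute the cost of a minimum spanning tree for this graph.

32

Prim, starting at 3.
Step 1: frontier [1—3 1, 0—3 6, 3—5 6, 3—6 7] → take 1—3 (1); add 1.
Step 2: frontier [0—1 4, 0—3 6, 3—5 6, 3—6 7] → take 0—1 (4); add 0.
Step 3: frontier [0—4 8, 0—5 12, 3—5 6, 3—6 7] → take 3—5 (6); add 5.
Step 4: frontier [0—4 8, 3—6 7, 5—6 2] → take 5—6 (2); add 6.
Step 5: frontier [0—4 8] → take 0—4 (8); add 4.
Step 6: frontier [2—4 11] → take 2—4 (11); add 2.
MST edges: 1—3, 0—1, 3—5, 5—6, 0—4, 2—4; total weight 1+4+6+2+8+11 = 32.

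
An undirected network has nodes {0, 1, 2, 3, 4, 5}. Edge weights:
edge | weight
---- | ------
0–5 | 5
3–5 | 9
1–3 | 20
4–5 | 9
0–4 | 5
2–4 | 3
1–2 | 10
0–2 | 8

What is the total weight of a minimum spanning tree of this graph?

Kruskal's algorithm — process edges by increasing weight (ties by edge label):
2–4 (3): add — endpoints in different components.
0–4 (5): add — endpoints in different components.
0–5 (5): add — endpoints in different components.
0–2 (8): skip — 0 and 2 already connected.
3–5 (9): add — endpoints in different components.
4–5 (9): skip — 4 and 5 already connected.
1–2 (10): add — endpoints in different components.
MST edges: 2–4, 0–4, 0–5, 3–5, 1–2; total weight 3+5+5+9+10 = 32.

32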